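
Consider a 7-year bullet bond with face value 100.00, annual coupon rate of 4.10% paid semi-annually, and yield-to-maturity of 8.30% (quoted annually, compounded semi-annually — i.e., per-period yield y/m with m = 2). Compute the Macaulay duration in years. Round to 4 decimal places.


Coupon per period c = face * coupon_rate / m = 2.050000
Periods per year m = 2; per-period yield y/m = 0.041500
Number of cashflows N = 14
Cashflows (t years, CF_t, discount factor 1/(1+y/m)^(m*t), PV):
  t = 0.5000: CF_t = 2.050000, DF = 0.960154, PV = 1.968315
  t = 1.0000: CF_t = 2.050000, DF = 0.921895, PV = 1.889885
  t = 1.5000: CF_t = 2.050000, DF = 0.885161, PV = 1.814580
  t = 2.0000: CF_t = 2.050000, DF = 0.849890, PV = 1.742275
  t = 2.5000: CF_t = 2.050000, DF = 0.816025, PV = 1.672852
  t = 3.0000: CF_t = 2.050000, DF = 0.783510, PV = 1.606195
  t = 3.5000: CF_t = 2.050000, DF = 0.752290, PV = 1.542194
  t = 4.0000: CF_t = 2.050000, DF = 0.722314, PV = 1.480743
  t = 4.5000: CF_t = 2.050000, DF = 0.693532, PV = 1.421741
  t = 5.0000: CF_t = 2.050000, DF = 0.665897, PV = 1.365089
  t = 5.5000: CF_t = 2.050000, DF = 0.639364, PV = 1.310696
  t = 6.0000: CF_t = 2.050000, DF = 0.613887, PV = 1.258469
  t = 6.5000: CF_t = 2.050000, DF = 0.589426, PV = 1.208324
  t = 7.0000: CF_t = 102.050000, DF = 0.565940, PV = 57.754146
Price P = sum_t PV_t = 78.035503
Macaulay numerator sum_t t * PV_t:
  t * PV_t at t = 0.5000: 0.984157
  t * PV_t at t = 1.0000: 1.889885
  t * PV_t at t = 1.5000: 2.721869
  t * PV_t at t = 2.0000: 3.484550
  t * PV_t at t = 2.5000: 4.182130
  t * PV_t at t = 3.0000: 4.818584
  t * PV_t at t = 3.5000: 5.397678
  t * PV_t at t = 4.0000: 5.922972
  t * PV_t at t = 4.5000: 6.397833
  t * PV_t at t = 5.0000: 6.825447
  t * PV_t at t = 5.5000: 7.208826
  t * PV_t at t = 6.0000: 7.550815
  t * PV_t at t = 6.5000: 7.854104
  t * PV_t at t = 7.0000: 404.279024
Macaulay duration D = (sum_t t * PV_t) / P = 469.517876 / 78.035503 = 6.016721

Answer: Macaulay duration = 6.0167 years


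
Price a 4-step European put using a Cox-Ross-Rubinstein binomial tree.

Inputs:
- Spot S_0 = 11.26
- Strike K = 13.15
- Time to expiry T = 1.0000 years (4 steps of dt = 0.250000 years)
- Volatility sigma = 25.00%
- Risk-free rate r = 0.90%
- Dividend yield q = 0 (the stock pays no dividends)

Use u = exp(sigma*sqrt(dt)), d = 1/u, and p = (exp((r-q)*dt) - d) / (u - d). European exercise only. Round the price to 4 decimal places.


dt = T/N = 0.250000
u = exp(sigma*sqrt(dt)) = 1.133148; d = 1/u = 0.882497
p = (exp((r-q)*dt) - d) / (u - d) = 0.477777
Discount per step: exp(-r*dt) = 0.997753
Stock lattice S(k, i) with i counting down-moves:
  k=0: S(0,0) = 11.2600
  k=1: S(1,0) = 12.7593; S(1,1) = 9.9369
  k=2: S(2,0) = 14.4581; S(2,1) = 11.2600; S(2,2) = 8.7693
  k=3: S(3,0) = 16.3832; S(3,1) = 12.7593; S(3,2) = 9.9369; S(3,3) = 7.7389
  k=4: S(4,0) = 18.5646; S(4,1) = 14.4581; S(4,2) = 11.2600; S(4,3) = 8.7693; S(4,4) = 6.8295
Terminal payoffs V(N, i) = max(K - S_T, 0):
  V(4,0) = 0.000000; V(4,1) = 0.000000; V(4,2) = 1.890000; V(4,3) = 4.380703; V(4,4) = 6.320465
Backward induction: V(k, i) = exp(-r*dt) * [p * V(k+1, i) + (1-p) * V(k+1, i+1)].
  V(3,0) = exp(-r*dt) * [p*0.000000 + (1-p)*0.000000] = 0.000000
  V(3,1) = exp(-r*dt) * [p*0.000000 + (1-p)*1.890000] = 0.984783
  V(3,2) = exp(-r*dt) * [p*1.890000 + (1-p)*4.380703] = 3.183531
  V(3,3) = exp(-r*dt) * [p*4.380703 + (1-p)*6.320465] = 5.381568
  V(2,0) = exp(-r*dt) * [p*0.000000 + (1-p)*0.984783] = 0.513120
  V(2,1) = exp(-r*dt) * [p*0.984783 + (1-p)*3.183531] = 2.128225
  V(2,2) = exp(-r*dt) * [p*3.183531 + (1-p)*5.381568] = 4.321661
  V(1,0) = exp(-r*dt) * [p*0.513120 + (1-p)*2.128225] = 1.353515
  V(1,1) = exp(-r*dt) * [p*2.128225 + (1-p)*4.321661] = 3.266329
  V(0,0) = exp(-r*dt) * [p*1.353515 + (1-p)*3.266329] = 2.347143

Answer: Price = V(0,0) = 2.3471


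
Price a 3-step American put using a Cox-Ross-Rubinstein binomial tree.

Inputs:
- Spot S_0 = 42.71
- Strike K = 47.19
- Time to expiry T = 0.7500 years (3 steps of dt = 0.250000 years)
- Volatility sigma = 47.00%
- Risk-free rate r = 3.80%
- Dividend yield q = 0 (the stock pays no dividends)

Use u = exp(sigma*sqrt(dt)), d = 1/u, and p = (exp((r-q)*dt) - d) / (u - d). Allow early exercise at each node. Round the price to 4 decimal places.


Answer: Price = V(0,0) = 9.3200

Derivation:
dt = T/N = 0.250000
u = exp(sigma*sqrt(dt)) = 1.264909; d = 1/u = 0.790571
p = (exp((r-q)*dt) - d) / (u - d) = 0.461642
Discount per step: exp(-r*dt) = 0.990545
Stock lattice S(k, i) with i counting down-moves:
  k=0: S(0,0) = 42.7100
  k=1: S(1,0) = 54.0243; S(1,1) = 33.7653
  k=2: S(2,0) = 68.3358; S(2,1) = 42.7100; S(2,2) = 26.6938
  k=3: S(3,0) = 86.4385; S(3,1) = 54.0243; S(3,2) = 33.7653; S(3,3) = 21.1034
Terminal payoffs V(N, i) = max(K - S_T, 0):
  V(3,0) = 0.000000; V(3,1) = 0.000000; V(3,2) = 13.424719; V(3,3) = 26.086623
Backward induction: V(k, i) = exp(-r*dt) * [p * V(k+1, i) + (1-p) * V(k+1, i+1)]; then take max(V_cont, immediate exercise) for American.
  V(2,0) = exp(-r*dt) * [p*0.000000 + (1-p)*0.000000] = 0.000000; exercise = 0.000000; V(2,0) = max -> 0.000000
  V(2,1) = exp(-r*dt) * [p*0.000000 + (1-p)*13.424719] = 7.158967; exercise = 4.480000; V(2,1) = max -> 7.158967
  V(2,2) = exp(-r*dt) * [p*13.424719 + (1-p)*26.086623] = 20.049971; exercise = 20.496153; V(2,2) = max -> 20.496153
  V(1,0) = exp(-r*dt) * [p*0.000000 + (1-p)*7.158967] = 3.817645; exercise = 0.000000; V(1,0) = max -> 3.817645
  V(1,1) = exp(-r*dt) * [p*7.158967 + (1-p)*20.496153] = 14.203568; exercise = 13.424719; V(1,1) = max -> 14.203568
  V(0,0) = exp(-r*dt) * [p*3.817645 + (1-p)*14.203568] = 9.320025; exercise = 4.480000; V(0,0) = max -> 9.320025


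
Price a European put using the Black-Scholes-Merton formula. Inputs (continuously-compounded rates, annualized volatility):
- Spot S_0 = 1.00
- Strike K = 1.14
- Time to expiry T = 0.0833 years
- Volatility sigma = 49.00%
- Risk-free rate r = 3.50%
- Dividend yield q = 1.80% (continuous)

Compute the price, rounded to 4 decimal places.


d1 = (ln(S/K) + (r - q + 0.5*sigma^2) * T) / (sigma * sqrt(T)) = -0.84577757
d2 = d1 - sigma * sqrt(T) = -0.98720009
exp(-rT) = 0.99708875; exp(-qT) = 0.99850172
P = K * exp(-rT) * N(-d2) - S_0 * exp(-qT) * N(-d1)
N(-d1) = 0.80116158; N(-d2) = 0.83822772
P = 1.1400 * 0.99708875 * 0.83822772 - 1.0000 * 0.99850172 * 0.80116158 = 0.1528

Answer: Price = 0.1528


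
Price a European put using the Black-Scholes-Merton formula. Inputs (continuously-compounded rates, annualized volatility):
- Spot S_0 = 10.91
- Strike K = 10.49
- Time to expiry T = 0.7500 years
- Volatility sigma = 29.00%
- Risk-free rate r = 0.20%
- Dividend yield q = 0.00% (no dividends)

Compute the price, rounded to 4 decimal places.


d1 = (ln(S/K) + (r - q + 0.5*sigma^2) * T) / (sigma * sqrt(T)) = 0.28785839
d2 = d1 - sigma * sqrt(T) = 0.03671103
exp(-rT) = 0.99850112; exp(-qT) = 1.00000000
P = K * exp(-rT) * N(-d2) - S_0 * exp(-qT) * N(-d1)
N(-d1) = 0.38672757; N(-d2) = 0.48535771
P = 10.4900 * 0.99850112 * 0.48535771 - 10.9100 * 1.00000000 * 0.38672757 = 0.8646

Answer: Price = 0.8646


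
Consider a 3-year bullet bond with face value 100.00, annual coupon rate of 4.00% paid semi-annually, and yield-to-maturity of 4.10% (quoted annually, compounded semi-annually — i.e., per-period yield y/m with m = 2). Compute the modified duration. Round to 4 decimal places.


Answer: Modified duration = 2.7991

Derivation:
Coupon per period c = face * coupon_rate / m = 2.000000
Periods per year m = 2; per-period yield y/m = 0.020500
Number of cashflows N = 6
Cashflows (t years, CF_t, discount factor 1/(1+y/m)^(m*t), PV):
  t = 0.5000: CF_t = 2.000000, DF = 0.979912, PV = 1.959824
  t = 1.0000: CF_t = 2.000000, DF = 0.960227, PV = 1.920454
  t = 1.5000: CF_t = 2.000000, DF = 0.940938, PV = 1.881876
  t = 2.0000: CF_t = 2.000000, DF = 0.922036, PV = 1.844072
  t = 2.5000: CF_t = 2.000000, DF = 0.903514, PV = 1.807028
  t = 3.0000: CF_t = 102.000000, DF = 0.885364, PV = 90.307146
Price P = sum_t PV_t = 99.720400
First compute Macaulay numerator sum_t t * PV_t:
  t * PV_t at t = 0.5000: 0.979912
  t * PV_t at t = 1.0000: 1.920454
  t * PV_t at t = 1.5000: 2.822814
  t * PV_t at t = 2.0000: 3.688145
  t * PV_t at t = 2.5000: 4.517571
  t * PV_t at t = 3.0000: 270.921438
Macaulay duration D = 284.850333 / 99.720400 = 2.856490
Modified duration = D / (1 + y/m) = 2.856490 / (1 + 0.020500) = 2.799108


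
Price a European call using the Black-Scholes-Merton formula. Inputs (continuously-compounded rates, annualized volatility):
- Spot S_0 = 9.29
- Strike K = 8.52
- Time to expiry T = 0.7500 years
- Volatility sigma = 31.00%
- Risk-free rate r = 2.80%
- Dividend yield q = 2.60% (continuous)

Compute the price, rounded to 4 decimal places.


d1 = (ln(S/K) + (r - q + 0.5*sigma^2) * T) / (sigma * sqrt(T)) = 0.46210263
d2 = d1 - sigma * sqrt(T) = 0.19363476
exp(-rT) = 0.97921896; exp(-qT) = 0.98068890
C = S_0 * exp(-qT) * N(d1) - K * exp(-rT) * N(d2)
N(d1) = 0.67799614; N(d2) = 0.57676906
C = 9.2900 * 0.98068890 * 0.67799614 - 8.5200 * 0.97921896 * 0.57676906 = 1.3650

Answer: Price = 1.3650


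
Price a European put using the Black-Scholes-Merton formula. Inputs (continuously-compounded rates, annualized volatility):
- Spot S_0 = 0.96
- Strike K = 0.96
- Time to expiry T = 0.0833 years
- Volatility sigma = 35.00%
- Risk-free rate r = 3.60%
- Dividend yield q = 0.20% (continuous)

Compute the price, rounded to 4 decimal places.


d1 = (ln(S/K) + (r - q + 0.5*sigma^2) * T) / (sigma * sqrt(T)) = 0.07854516
d2 = d1 - sigma * sqrt(T) = -0.02247093
exp(-rT) = 0.99700569; exp(-qT) = 0.99983341
P = K * exp(-rT) * N(-d2) - S_0 * exp(-qT) * N(-d1)
N(-d1) = 0.46869720; N(-d2) = 0.50896385
P = 0.9600 * 0.99700569 * 0.50896385 - 0.9600 * 0.99983341 * 0.46869720 = 0.0373

Answer: Price = 0.0373


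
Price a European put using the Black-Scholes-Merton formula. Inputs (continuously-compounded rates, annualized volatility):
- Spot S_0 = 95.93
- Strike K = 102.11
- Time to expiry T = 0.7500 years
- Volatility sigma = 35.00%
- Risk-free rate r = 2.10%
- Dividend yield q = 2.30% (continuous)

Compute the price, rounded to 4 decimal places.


Answer: Price = 15.1036

Derivation:
d1 = (ln(S/K) + (r - q + 0.5*sigma^2) * T) / (sigma * sqrt(T)) = -0.05936614
d2 = d1 - sigma * sqrt(T) = -0.36247503
exp(-rT) = 0.98437338; exp(-qT) = 0.98289793
P = K * exp(-rT) * N(-d2) - S_0 * exp(-qT) * N(-d1)
N(-d1) = 0.52366976; N(-d2) = 0.64150146
P = 102.1100 * 0.98437338 * 0.64150146 - 95.9300 * 0.98289793 * 0.52366976 = 15.1036


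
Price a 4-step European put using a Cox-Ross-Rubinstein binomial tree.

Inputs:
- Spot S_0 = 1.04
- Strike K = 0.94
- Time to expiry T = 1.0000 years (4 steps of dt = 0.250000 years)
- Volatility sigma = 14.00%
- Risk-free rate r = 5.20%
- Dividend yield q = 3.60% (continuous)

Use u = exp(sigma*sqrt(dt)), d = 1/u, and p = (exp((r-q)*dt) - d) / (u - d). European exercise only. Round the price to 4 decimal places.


dt = T/N = 0.250000
u = exp(sigma*sqrt(dt)) = 1.072508; d = 1/u = 0.932394
p = (exp((r-q)*dt) - d) / (u - d) = 0.511112
Discount per step: exp(-r*dt) = 0.987084
Stock lattice S(k, i) with i counting down-moves:
  k=0: S(0,0) = 1.0400
  k=1: S(1,0) = 1.1154; S(1,1) = 0.9697
  k=2: S(2,0) = 1.1963; S(2,1) = 1.0400; S(2,2) = 0.9041
  k=3: S(3,0) = 1.2830; S(3,1) = 1.1154; S(3,2) = 0.9697; S(3,3) = 0.8430
  k=4: S(4,0) = 1.3761; S(4,1) = 1.1963; S(4,2) = 1.0400; S(4,3) = 0.9041; S(4,4) = 0.7860
Terminal payoffs V(N, i) = max(K - S_T, 0):
  V(4,0) = 0.000000; V(4,1) = 0.000000; V(4,2) = 0.000000; V(4,3) = 0.035867; V(4,4) = 0.153985
Backward induction: V(k, i) = exp(-r*dt) * [p * V(k+1, i) + (1-p) * V(k+1, i+1)].
  V(3,0) = exp(-r*dt) * [p*0.000000 + (1-p)*0.000000] = 0.000000
  V(3,1) = exp(-r*dt) * [p*0.000000 + (1-p)*0.000000] = 0.000000
  V(3,2) = exp(-r*dt) * [p*0.000000 + (1-p)*0.035867] = 0.017309
  V(3,3) = exp(-r*dt) * [p*0.035867 + (1-p)*0.153985] = 0.092405
  V(2,0) = exp(-r*dt) * [p*0.000000 + (1-p)*0.000000] = 0.000000
  V(2,1) = exp(-r*dt) * [p*0.000000 + (1-p)*0.017309] = 0.008353
  V(2,2) = exp(-r*dt) * [p*0.017309 + (1-p)*0.092405] = 0.053324
  V(1,0) = exp(-r*dt) * [p*0.000000 + (1-p)*0.008353] = 0.004031
  V(1,1) = exp(-r*dt) * [p*0.008353 + (1-p)*0.053324] = 0.029947
  V(0,0) = exp(-r*dt) * [p*0.004031 + (1-p)*0.029947] = 0.016485

Answer: Price = V(0,0) = 0.0165


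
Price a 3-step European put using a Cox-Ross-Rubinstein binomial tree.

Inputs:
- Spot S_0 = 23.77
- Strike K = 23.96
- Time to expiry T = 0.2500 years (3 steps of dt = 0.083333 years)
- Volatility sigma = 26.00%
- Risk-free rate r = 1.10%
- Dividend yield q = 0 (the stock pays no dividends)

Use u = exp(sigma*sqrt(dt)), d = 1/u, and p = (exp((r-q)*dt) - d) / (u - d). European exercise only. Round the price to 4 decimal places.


dt = T/N = 0.083333
u = exp(sigma*sqrt(dt)) = 1.077944; d = 1/u = 0.927692
p = (exp((r-q)*dt) - d) / (u - d) = 0.487349
Discount per step: exp(-r*dt) = 0.999084
Stock lattice S(k, i) with i counting down-moves:
  k=0: S(0,0) = 23.7700
  k=1: S(1,0) = 25.6227; S(1,1) = 22.0512
  k=2: S(2,0) = 27.6199; S(2,1) = 23.7700; S(2,2) = 20.4568
  k=3: S(3,0) = 29.7727; S(3,1) = 25.6227; S(3,2) = 22.0512; S(3,3) = 18.9776
Terminal payoffs V(N, i) = max(K - S_T, 0):
  V(3,0) = 0.000000; V(3,1) = 0.000000; V(3,2) = 1.908762; V(3,3) = 4.982432
Backward induction: V(k, i) = exp(-r*dt) * [p * V(k+1, i) + (1-p) * V(k+1, i+1)].
  V(2,0) = exp(-r*dt) * [p*0.000000 + (1-p)*0.000000] = 0.000000
  V(2,1) = exp(-r*dt) * [p*0.000000 + (1-p)*1.908762] = 0.977633
  V(2,2) = exp(-r*dt) * [p*1.908762 + (1-p)*4.982432] = 3.481290
  V(1,0) = exp(-r*dt) * [p*0.000000 + (1-p)*0.977633] = 0.500726
  V(1,1) = exp(-r*dt) * [p*0.977633 + (1-p)*3.481290] = 2.259065
  V(0,0) = exp(-r*dt) * [p*0.500726 + (1-p)*2.259065] = 1.400856

Answer: Price = V(0,0) = 1.4009


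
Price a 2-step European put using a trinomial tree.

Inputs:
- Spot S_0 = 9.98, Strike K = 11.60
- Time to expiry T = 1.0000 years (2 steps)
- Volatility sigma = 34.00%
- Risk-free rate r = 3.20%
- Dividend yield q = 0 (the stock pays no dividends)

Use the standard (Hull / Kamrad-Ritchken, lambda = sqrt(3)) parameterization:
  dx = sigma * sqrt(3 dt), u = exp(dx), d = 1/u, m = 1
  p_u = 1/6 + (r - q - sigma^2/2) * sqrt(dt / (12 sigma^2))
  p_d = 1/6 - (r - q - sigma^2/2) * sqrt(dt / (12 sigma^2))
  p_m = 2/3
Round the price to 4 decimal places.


dt = T/N = 0.500000; dx = sigma*sqrt(3*dt) = 0.416413
u = exp(dx) = 1.516512; d = 1/u = 0.659408
p_u = 0.151177, p_m = 0.666667, p_d = 0.182156
Discount per step: exp(-r*dt) = 0.984127
Stock lattice S(k, j) with j the centered position index:
  k=0: S(0,+0) = 9.9800
  k=1: S(1,-1) = 6.5809; S(1,+0) = 9.9800; S(1,+1) = 15.1348
  k=2: S(2,-2) = 4.3395; S(2,-1) = 6.5809; S(2,+0) = 9.9800; S(2,+1) = 15.1348; S(2,+2) = 22.9521
Terminal payoffs V(N, j) = max(K - S_T, 0):
  V(2,-2) = 7.260511; V(2,-1) = 5.019111; V(2,+0) = 1.620000; V(2,+1) = 0.000000; V(2,+2) = 0.000000
Backward induction: V(k, j) = exp(-r*dt) * [p_u * V(k+1, j+1) + p_m * V(k+1, j) + p_d * V(k+1, j-1)]
  V(1,-1) = exp(-r*dt) * [p_u*1.620000 + p_m*5.019111 + p_d*7.260511] = 4.835537
  V(1,+0) = exp(-r*dt) * [p_u*0.000000 + p_m*1.620000 + p_d*5.019111] = 1.962607
  V(1,+1) = exp(-r*dt) * [p_u*0.000000 + p_m*0.000000 + p_d*1.620000] = 0.290409
  V(0,+0) = exp(-r*dt) * [p_u*0.290409 + p_m*1.962607 + p_d*4.835537] = 2.197685

Answer: Price = V(0,0) = 2.1977


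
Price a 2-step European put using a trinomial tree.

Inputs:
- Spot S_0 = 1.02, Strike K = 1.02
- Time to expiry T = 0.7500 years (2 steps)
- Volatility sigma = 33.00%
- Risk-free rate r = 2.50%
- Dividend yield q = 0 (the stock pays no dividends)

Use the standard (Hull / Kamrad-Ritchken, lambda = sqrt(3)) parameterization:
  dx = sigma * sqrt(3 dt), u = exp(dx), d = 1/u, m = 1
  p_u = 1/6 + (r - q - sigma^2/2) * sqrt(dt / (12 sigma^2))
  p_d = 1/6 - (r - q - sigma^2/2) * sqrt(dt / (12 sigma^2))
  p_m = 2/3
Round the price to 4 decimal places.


dt = T/N = 0.375000; dx = sigma*sqrt(3*dt) = 0.350018
u = exp(dx) = 1.419093; d = 1/u = 0.704676
p_u = 0.150891, p_m = 0.666667, p_d = 0.182443
Discount per step: exp(-r*dt) = 0.990669
Stock lattice S(k, j) with j the centered position index:
  k=0: S(0,+0) = 1.0200
  k=1: S(1,-1) = 0.7188; S(1,+0) = 1.0200; S(1,+1) = 1.4475
  k=2: S(2,-2) = 0.5065; S(2,-1) = 0.7188; S(2,+0) = 1.0200; S(2,+1) = 1.4475; S(2,+2) = 2.0541
Terminal payoffs V(N, j) = max(K - S_T, 0):
  V(2,-2) = 0.513501; V(2,-1) = 0.301231; V(2,+0) = 0.000000; V(2,+1) = 0.000000; V(2,+2) = 0.000000
Backward induction: V(k, j) = exp(-r*dt) * [p_u * V(k+1, j+1) + p_m * V(k+1, j) + p_d * V(k+1, j-1)]
  V(1,-1) = exp(-r*dt) * [p_u*0.000000 + p_m*0.301231 + p_d*0.513501] = 0.291757
  V(1,+0) = exp(-r*dt) * [p_u*0.000000 + p_m*0.000000 + p_d*0.301231] = 0.054445
  V(1,+1) = exp(-r*dt) * [p_u*0.000000 + p_m*0.000000 + p_d*0.000000] = 0.000000
  V(0,+0) = exp(-r*dt) * [p_u*0.000000 + p_m*0.054445 + p_d*0.291757] = 0.088690

Answer: Price = V(0,0) = 0.0887


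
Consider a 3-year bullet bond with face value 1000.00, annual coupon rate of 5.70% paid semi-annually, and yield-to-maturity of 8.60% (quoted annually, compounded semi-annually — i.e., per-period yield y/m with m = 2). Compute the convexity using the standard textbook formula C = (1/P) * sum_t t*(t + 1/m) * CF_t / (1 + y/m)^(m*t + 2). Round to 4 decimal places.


Coupon per period c = face * coupon_rate / m = 28.500000
Periods per year m = 2; per-period yield y/m = 0.043000
Number of cashflows N = 6
Cashflows (t years, CF_t, discount factor 1/(1+y/m)^(m*t), PV):
  t = 0.5000: CF_t = 28.500000, DF = 0.958773, PV = 27.325024
  t = 1.0000: CF_t = 28.500000, DF = 0.919245, PV = 26.198489
  t = 1.5000: CF_t = 28.500000, DF = 0.881347, PV = 25.118398
  t = 2.0000: CF_t = 28.500000, DF = 0.845012, PV = 24.082836
  t = 2.5000: CF_t = 28.500000, DF = 0.810174, PV = 23.089967
  t = 3.0000: CF_t = 1028.500000, DF = 0.776773, PV = 798.911082
Price P = sum_t PV_t = 924.725796
Convexity numerator sum_t t*(t + 1/m) * CF_t / (1+y/m)^(m*t + 2):
  t = 0.5000: term = 12.559199
  t = 1.0000: term = 36.124254
  t = 1.5000: term = 69.269902
  t = 2.0000: term = 110.690160
  t = 2.5000: term = 159.190067
  t = 3.0000: term = 7711.149582
Convexity = (1/P) * sum = 8098.983162 / 924.725796 = 8.758254

Answer: Convexity = 8.7583


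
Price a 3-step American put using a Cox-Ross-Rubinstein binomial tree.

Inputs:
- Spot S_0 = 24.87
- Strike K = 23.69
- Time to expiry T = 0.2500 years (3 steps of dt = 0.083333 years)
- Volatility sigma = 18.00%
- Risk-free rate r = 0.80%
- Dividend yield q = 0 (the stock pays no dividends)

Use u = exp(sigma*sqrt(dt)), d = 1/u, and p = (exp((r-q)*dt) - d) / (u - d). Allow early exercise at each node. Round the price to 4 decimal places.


dt = T/N = 0.083333
u = exp(sigma*sqrt(dt)) = 1.053335; d = 1/u = 0.949365
p = (exp((r-q)*dt) - d) / (u - d) = 0.493427
Discount per step: exp(-r*dt) = 0.999334
Stock lattice S(k, i) with i counting down-moves:
  k=0: S(0,0) = 24.8700
  k=1: S(1,0) = 26.1964; S(1,1) = 23.6107
  k=2: S(2,0) = 27.5936; S(2,1) = 24.8700; S(2,2) = 22.4152
  k=3: S(3,0) = 29.0654; S(3,1) = 26.1964; S(3,2) = 23.6107; S(3,3) = 21.2802
Terminal payoffs V(N, i) = max(K - S_T, 0):
  V(3,0) = 0.000000; V(3,1) = 0.000000; V(3,2) = 0.079283; V(3,3) = 2.409787
Backward induction: V(k, i) = exp(-r*dt) * [p * V(k+1, i) + (1-p) * V(k+1, i+1)]; then take max(V_cont, immediate exercise) for American.
  V(2,0) = exp(-r*dt) * [p*0.000000 + (1-p)*0.000000] = 0.000000; exercise = 0.000000; V(2,0) = max -> 0.000000
  V(2,1) = exp(-r*dt) * [p*0.000000 + (1-p)*0.079283] = 0.040136; exercise = 0.000000; V(2,1) = max -> 0.040136
  V(2,2) = exp(-r*dt) * [p*0.079283 + (1-p)*2.409787] = 1.259014; exercise = 1.274802; V(2,2) = max -> 1.274802
  V(1,0) = exp(-r*dt) * [p*0.000000 + (1-p)*0.040136] = 0.020318; exercise = 0.000000; V(1,0) = max -> 0.020318
  V(1,1) = exp(-r*dt) * [p*0.040136 + (1-p)*1.274802] = 0.665141; exercise = 0.079283; V(1,1) = max -> 0.665141
  V(0,0) = exp(-r*dt) * [p*0.020318 + (1-p)*0.665141] = 0.346737; exercise = 0.000000; V(0,0) = max -> 0.346737

Answer: Price = V(0,0) = 0.3467


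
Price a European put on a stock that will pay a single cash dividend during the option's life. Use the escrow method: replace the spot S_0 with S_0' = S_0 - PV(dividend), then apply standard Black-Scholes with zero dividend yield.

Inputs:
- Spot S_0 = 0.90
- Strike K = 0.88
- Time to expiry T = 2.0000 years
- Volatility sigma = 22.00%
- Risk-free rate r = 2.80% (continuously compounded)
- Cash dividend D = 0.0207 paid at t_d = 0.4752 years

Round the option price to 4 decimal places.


PV(D) = D * exp(-r * t_d) = 0.0207 * 0.98678253 = 0.02042640
S_0' = S_0 - PV(D) = 0.9000 - 0.02042640 = 0.87957360
d1 = (ln(S_0'/K) + (r + sigma^2/2)*T) / (sigma*sqrt(T)) = 0.33399655
d2 = d1 - sigma*sqrt(T) = 0.02286957
exp(-rT) = 0.94553914
N(-d1) = 0.36919108; N(-d2) = 0.49087716
P = K * exp(-rT) * N(-d2) - S_0' * N(-d1) = 0.8800 * 0.94553914 * 0.49087716 - 0.87957360 * 0.36919108 = 0.0837

Answer: Price = 0.0837


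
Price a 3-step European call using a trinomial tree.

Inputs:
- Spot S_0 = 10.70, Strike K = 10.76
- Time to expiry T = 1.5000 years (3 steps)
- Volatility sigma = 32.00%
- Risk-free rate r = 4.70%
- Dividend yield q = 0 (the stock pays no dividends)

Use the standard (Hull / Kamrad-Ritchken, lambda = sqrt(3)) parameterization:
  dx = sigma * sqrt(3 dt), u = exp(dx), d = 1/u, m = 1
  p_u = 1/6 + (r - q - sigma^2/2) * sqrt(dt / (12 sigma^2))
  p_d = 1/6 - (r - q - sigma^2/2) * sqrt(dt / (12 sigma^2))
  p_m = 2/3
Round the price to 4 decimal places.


Answer: Price = V(0,0) = 1.8319

Derivation:
dt = T/N = 0.500000; dx = sigma*sqrt(3*dt) = 0.391918
u = exp(dx) = 1.479817; d = 1/u = 0.675759
p_u = 0.163988, p_m = 0.666667, p_d = 0.169346
Discount per step: exp(-r*dt) = 0.976774
Stock lattice S(k, j) with j the centered position index:
  k=0: S(0,+0) = 10.7000
  k=1: S(1,-1) = 7.2306; S(1,+0) = 10.7000; S(1,+1) = 15.8340
  k=2: S(2,-2) = 4.8862; S(2,-1) = 7.2306; S(2,+0) = 10.7000; S(2,+1) = 15.8340; S(2,+2) = 23.4315
  k=3: S(3,-3) = 3.3019; S(3,-2) = 4.8862; S(3,-1) = 7.2306; S(3,+0) = 10.7000; S(3,+1) = 15.8340; S(3,+2) = 23.4315; S(3,+3) = 34.6743
Terminal payoffs V(N, j) = max(S_T - K, 0):
  V(3,-3) = 0.000000; V(3,-2) = 0.000000; V(3,-1) = 0.000000; V(3,+0) = 0.000000; V(3,+1) = 5.074041; V(3,+2) = 12.671481; V(3,+3) = 23.914301
Backward induction: V(k, j) = exp(-r*dt) * [p_u * V(k+1, j+1) + p_m * V(k+1, j) + p_d * V(k+1, j-1)]
  V(2,-2) = exp(-r*dt) * [p_u*0.000000 + p_m*0.000000 + p_d*0.000000] = 0.000000
  V(2,-1) = exp(-r*dt) * [p_u*0.000000 + p_m*0.000000 + p_d*0.000000] = 0.000000
  V(2,+0) = exp(-r*dt) * [p_u*5.074041 + p_m*0.000000 + p_d*0.000000] = 0.812754
  V(2,+1) = exp(-r*dt) * [p_u*12.671481 + p_m*5.074041 + p_d*0.000000] = 5.333829
  V(2,+2) = exp(-r*dt) * [p_u*23.914301 + p_m*12.671481 + p_d*5.074041] = 12.921322
  V(1,-1) = exp(-r*dt) * [p_u*0.812754 + p_m*0.000000 + p_d*0.000000] = 0.130186
  V(1,+0) = exp(-r*dt) * [p_u*5.333829 + p_m*0.812754 + p_d*0.000000] = 1.383617
  V(1,+1) = exp(-r*dt) * [p_u*12.921322 + p_m*5.333829 + p_d*0.812754] = 5.677458
  V(0,+0) = exp(-r*dt) * [p_u*5.677458 + p_m*1.383617 + p_d*0.130186] = 1.831930


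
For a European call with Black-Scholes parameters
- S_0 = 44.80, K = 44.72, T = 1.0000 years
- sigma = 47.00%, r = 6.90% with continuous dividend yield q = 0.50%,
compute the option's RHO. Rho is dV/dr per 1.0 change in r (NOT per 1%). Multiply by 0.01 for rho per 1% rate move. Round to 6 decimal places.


d1 = 0.3749730012; d2 = -0.0950269988
phi(d1) = 0.3718588586; exp(-qT) = 0.9950124792; exp(-rT) = 0.9333266801
N(d2) = 0.4621466910
Rho = K*T*exp(-rT)*N(d2) = 44.7200 * 1.0000 * 0.9333266801 * 0.4621466910 = 19.289249

Answer: Rho = 19.289249


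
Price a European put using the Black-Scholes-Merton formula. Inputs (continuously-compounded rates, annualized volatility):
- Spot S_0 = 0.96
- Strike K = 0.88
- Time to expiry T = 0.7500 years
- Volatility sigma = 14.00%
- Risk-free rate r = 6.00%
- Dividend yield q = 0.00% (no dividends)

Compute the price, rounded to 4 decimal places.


Answer: Price = 0.0076

Derivation:
d1 = (ln(S/K) + (r - q + 0.5*sigma^2) * T) / (sigma * sqrt(T)) = 1.14943326
d2 = d1 - sigma * sqrt(T) = 1.02818971
exp(-rT) = 0.95599748; exp(-qT) = 1.00000000
P = K * exp(-rT) * N(-d2) - S_0 * exp(-qT) * N(-d1)
N(-d1) = 0.12518869; N(-d2) = 0.15193030
P = 0.8800 * 0.95599748 * 0.15193030 - 0.9600 * 1.00000000 * 0.12518869 = 0.0076


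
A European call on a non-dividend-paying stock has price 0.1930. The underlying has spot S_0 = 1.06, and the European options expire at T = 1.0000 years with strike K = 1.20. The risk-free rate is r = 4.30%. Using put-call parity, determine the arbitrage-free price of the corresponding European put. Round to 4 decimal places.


Put-call parity: C - P = S_0 * exp(-qT) - K * exp(-rT).
S_0 * exp(-qT) = 1.0600 * 1.00000000 = 1.06000000
K * exp(-rT) = 1.2000 * 0.95791139 = 1.14949367
P = C - S*exp(-qT) + K*exp(-rT)
P = 0.1930 - 1.06000000 + 1.14949367 = 0.2825

Answer: Put price = 0.2825


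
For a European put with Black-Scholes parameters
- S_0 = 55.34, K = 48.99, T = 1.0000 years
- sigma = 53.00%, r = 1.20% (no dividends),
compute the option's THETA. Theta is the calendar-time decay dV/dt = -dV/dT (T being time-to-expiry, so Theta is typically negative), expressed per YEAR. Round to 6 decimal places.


d1 = 0.5176033561; d2 = -0.0123966439
phi(d1) = 0.3489260919; exp(-qT) = 1.0000000000; exp(-rT) = 0.9880717129
Theta = -S*exp(-qT)*phi(d1)*sigma/(2*sqrt(T)) + r*K*exp(-rT)*N(-d2) - q*S*exp(-qT)*N(-d1)
N(-d1) = 0.3023675199; N(-d2) = 0.5049454187; sqrt(T) = 1.0000000000
Term 1 = -55.3400 * 1.0000000000 * 0.3489260919 * 0.5300 / (2 * 1.0000000000) = -5.1170360303
Term 2 = 0.0120 * 48.9900 * 0.9880717129 * 0.5049454187 = 0.2933064328
Term 3 = 0 (no dividend yield, q = 0)
Theta = -5.1170360303 + (0.2933064328) + (0.0000000000) = -4.823730

Answer: Theta = -4.823730


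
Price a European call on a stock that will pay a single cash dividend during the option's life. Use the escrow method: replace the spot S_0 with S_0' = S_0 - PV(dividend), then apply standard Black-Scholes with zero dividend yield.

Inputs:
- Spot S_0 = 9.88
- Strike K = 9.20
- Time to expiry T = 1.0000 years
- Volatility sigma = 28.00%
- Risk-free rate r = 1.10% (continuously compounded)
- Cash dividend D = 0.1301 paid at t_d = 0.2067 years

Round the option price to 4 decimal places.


PV(D) = D * exp(-r * t_d) = 0.1301 * 0.99772888 = 0.12980453
S_0' = S_0 - PV(D) = 9.8800 - 0.12980453 = 9.75019547
d1 = (ln(S_0'/K) + (r + sigma^2/2)*T) / (sigma*sqrt(T)) = 0.38672803
d2 = d1 - sigma*sqrt(T) = 0.10672803
exp(-rT) = 0.98906028
N(d1) = 0.65052122; N(d2) = 0.54249763
C = S_0' * N(d1) - K * exp(-rT) * N(d2) = 9.75019547 * 0.65052122 - 9.2000 * 0.98906028 * 0.54249763 = 1.4063

Answer: Price = 1.4063


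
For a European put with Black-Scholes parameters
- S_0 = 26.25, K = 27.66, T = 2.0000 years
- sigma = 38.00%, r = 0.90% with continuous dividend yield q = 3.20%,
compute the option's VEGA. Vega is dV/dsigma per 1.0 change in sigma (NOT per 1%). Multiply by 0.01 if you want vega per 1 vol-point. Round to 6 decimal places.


d1 = 0.0857435130; d2 = -0.4516576407
phi(d1) = 0.3974784707; exp(-qT) = 0.9380049995; exp(-rT) = 0.9821610324
Vega = S * exp(-qT) * phi(d1) * sqrt(T) = 26.2500 * 0.9380049995 * 0.3974784707 * 1.4142135624 = 13.840860

Answer: Vega = 13.840860


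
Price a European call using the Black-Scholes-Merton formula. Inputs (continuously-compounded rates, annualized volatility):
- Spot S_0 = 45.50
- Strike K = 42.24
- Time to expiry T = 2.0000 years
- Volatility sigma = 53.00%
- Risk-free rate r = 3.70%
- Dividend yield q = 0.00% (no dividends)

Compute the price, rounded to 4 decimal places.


Answer: Price = 15.7436

Derivation:
d1 = (ln(S/K) + (r - q + 0.5*sigma^2) * T) / (sigma * sqrt(T)) = 0.57268270
d2 = d1 - sigma * sqrt(T) = -0.17685049
exp(-rT) = 0.92867169; exp(-qT) = 1.00000000
C = S_0 * exp(-qT) * N(d1) - K * exp(-rT) * N(d2)
N(d1) = 0.71657022; N(d2) = 0.42981291
C = 45.5000 * 1.00000000 * 0.71657022 - 42.2400 * 0.92867169 * 0.42981291 = 15.7436


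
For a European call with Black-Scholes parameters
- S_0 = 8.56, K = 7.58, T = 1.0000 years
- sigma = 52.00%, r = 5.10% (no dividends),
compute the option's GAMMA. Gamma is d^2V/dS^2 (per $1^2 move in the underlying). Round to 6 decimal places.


Answer: Gamma = 0.075224

Derivation:
d1 = 0.5918980587; d2 = 0.0718980587
phi(d1) = 0.3348374164; exp(-qT) = 1.0000000000; exp(-rT) = 0.9502786705
Gamma = exp(-qT) * phi(d1) / (S * sigma * sqrt(T)) = 1.0000000000 * 0.3348374164 / (8.5600 * 0.5200 * 1.0000000000) = 0.075224


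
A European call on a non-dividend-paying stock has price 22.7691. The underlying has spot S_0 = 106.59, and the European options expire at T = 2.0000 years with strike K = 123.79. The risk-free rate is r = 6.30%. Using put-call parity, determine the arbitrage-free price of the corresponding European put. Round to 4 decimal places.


Answer: Put price = 25.3142

Derivation:
Put-call parity: C - P = S_0 * exp(-qT) - K * exp(-rT).
S_0 * exp(-qT) = 106.5900 * 1.00000000 = 106.59000000
K * exp(-rT) = 123.7900 * 0.88161485 = 109.13510188
P = C - S*exp(-qT) + K*exp(-rT)
P = 22.7691 - 106.59000000 + 109.13510188 = 25.3142


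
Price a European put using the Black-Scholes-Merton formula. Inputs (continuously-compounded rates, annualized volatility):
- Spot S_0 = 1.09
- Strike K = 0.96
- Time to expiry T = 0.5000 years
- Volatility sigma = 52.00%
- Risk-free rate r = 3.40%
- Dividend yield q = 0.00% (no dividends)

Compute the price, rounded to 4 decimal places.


d1 = (ln(S/K) + (r - q + 0.5*sigma^2) * T) / (sigma * sqrt(T)) = 0.57547529
d2 = d1 - sigma * sqrt(T) = 0.20777977
exp(-rT) = 0.98314368; exp(-qT) = 1.00000000
P = K * exp(-rT) * N(-d2) - S_0 * exp(-qT) * N(-d1)
N(-d1) = 0.28248495; N(-d2) = 0.41770047
P = 0.9600 * 0.98314368 * 0.41770047 - 1.0900 * 1.00000000 * 0.28248495 = 0.0863

Answer: Price = 0.0863


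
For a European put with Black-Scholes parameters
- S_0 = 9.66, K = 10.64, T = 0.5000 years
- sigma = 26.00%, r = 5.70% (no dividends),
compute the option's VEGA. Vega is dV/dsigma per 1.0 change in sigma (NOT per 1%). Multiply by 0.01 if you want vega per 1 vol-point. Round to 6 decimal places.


Answer: Vega = 2.621278

Derivation:
d1 = -0.2786372530; d2 = -0.4624850161
phi(d1) = 0.3837523361; exp(-qT) = 1.0000000000; exp(-rT) = 0.9719022941
Vega = S * exp(-qT) * phi(d1) * sqrt(T) = 9.6600 * 1.0000000000 * 0.3837523361 * 0.7071067812 = 2.621278


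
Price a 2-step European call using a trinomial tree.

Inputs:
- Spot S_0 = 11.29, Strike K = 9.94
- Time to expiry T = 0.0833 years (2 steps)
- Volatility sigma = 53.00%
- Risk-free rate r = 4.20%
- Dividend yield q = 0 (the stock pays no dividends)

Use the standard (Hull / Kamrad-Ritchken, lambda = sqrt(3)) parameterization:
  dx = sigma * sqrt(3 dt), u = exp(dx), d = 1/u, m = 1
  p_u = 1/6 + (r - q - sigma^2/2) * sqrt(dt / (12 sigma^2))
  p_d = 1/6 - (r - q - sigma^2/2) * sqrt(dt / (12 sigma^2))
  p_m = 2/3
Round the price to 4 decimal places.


dt = T/N = 0.041650; dx = sigma*sqrt(3*dt) = 0.187346
u = exp(dx) = 1.206044; d = 1/u = 0.829157
p_u = 0.155723, p_m = 0.666667, p_d = 0.177610
Discount per step: exp(-r*dt) = 0.998252
Stock lattice S(k, j) with j the centered position index:
  k=0: S(0,+0) = 11.2900
  k=1: S(1,-1) = 9.3612; S(1,+0) = 11.2900; S(1,+1) = 13.6162
  k=2: S(2,-2) = 7.7619; S(2,-1) = 9.3612; S(2,+0) = 11.2900; S(2,+1) = 13.6162; S(2,+2) = 16.4218
Terminal payoffs V(N, j) = max(S_T - K, 0):
  V(2,-2) = 0.000000; V(2,-1) = 0.000000; V(2,+0) = 1.350000; V(2,+1) = 3.676240; V(2,+2) = 6.481788
Backward induction: V(k, j) = exp(-r*dt) * [p_u * V(k+1, j+1) + p_m * V(k+1, j) + p_d * V(k+1, j-1)]
  V(1,-1) = exp(-r*dt) * [p_u*1.350000 + p_m*0.000000 + p_d*0.000000] = 0.209859
  V(1,+0) = exp(-r*dt) * [p_u*3.676240 + p_m*1.350000 + p_d*0.000000] = 1.469902
  V(1,+1) = exp(-r*dt) * [p_u*6.481788 + p_m*3.676240 + p_d*1.350000] = 3.693498
  V(0,+0) = exp(-r*dt) * [p_u*3.693498 + p_m*1.469902 + p_d*0.209859] = 1.589588

Answer: Price = V(0,0) = 1.5896


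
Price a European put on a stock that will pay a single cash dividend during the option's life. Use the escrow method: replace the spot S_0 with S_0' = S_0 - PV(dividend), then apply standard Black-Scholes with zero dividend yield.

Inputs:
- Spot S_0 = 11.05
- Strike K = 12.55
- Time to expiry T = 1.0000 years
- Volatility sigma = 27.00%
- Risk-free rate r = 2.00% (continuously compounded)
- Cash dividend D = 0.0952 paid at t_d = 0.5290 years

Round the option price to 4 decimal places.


Answer: Price = 2.0340

Derivation:
PV(D) = D * exp(-r * t_d) = 0.0952 * 0.98947577 = 0.09419809
S_0' = S_0 - PV(D) = 11.0500 - 0.09419809 = 10.95580191
d1 = (ln(S_0'/K) + (r + sigma^2/2)*T) / (sigma*sqrt(T)) = -0.29407961
d2 = d1 - sigma*sqrt(T) = -0.56407961
exp(-rT) = 0.98019867
N(-d1) = 0.61565147; N(-d2) = 0.71365002
P = K * exp(-rT) * N(-d2) - S_0' * N(-d1) = 12.5500 * 0.98019867 * 0.71365002 - 10.95580191 * 0.61565147 = 2.0340


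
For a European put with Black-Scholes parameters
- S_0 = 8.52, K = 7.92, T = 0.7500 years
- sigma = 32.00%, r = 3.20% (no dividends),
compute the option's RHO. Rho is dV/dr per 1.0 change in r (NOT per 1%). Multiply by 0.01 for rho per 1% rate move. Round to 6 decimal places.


Answer: Rho = -2.413780

Derivation:
d1 = 0.4886733635; d2 = 0.2115452343
phi(d1) = 0.3540421301; exp(-qT) = 1.0000000000; exp(-rT) = 0.9762857098
N(-d2) = 0.4162309195
Rho = -K*T*exp(-rT)*N(-d2) = -7.9200 * 0.7500 * 0.9762857098 * 0.4162309195 = -2.413780


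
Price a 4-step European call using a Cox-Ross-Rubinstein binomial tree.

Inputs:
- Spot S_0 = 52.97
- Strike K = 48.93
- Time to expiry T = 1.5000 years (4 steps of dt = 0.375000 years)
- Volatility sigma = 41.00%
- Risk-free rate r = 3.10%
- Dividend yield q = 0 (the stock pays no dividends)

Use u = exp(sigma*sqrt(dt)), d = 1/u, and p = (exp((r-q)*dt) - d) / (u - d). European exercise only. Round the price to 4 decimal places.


Answer: Price = V(0,0) = 13.3056

Derivation:
dt = T/N = 0.375000
u = exp(sigma*sqrt(dt)) = 1.285404; d = 1/u = 0.777966
p = (exp((r-q)*dt) - d) / (u - d) = 0.460602
Discount per step: exp(-r*dt) = 0.988442
Stock lattice S(k, i) with i counting down-moves:
  k=0: S(0,0) = 52.9700
  k=1: S(1,0) = 68.0878; S(1,1) = 41.2088
  k=2: S(2,0) = 87.5203; S(2,1) = 52.9700; S(2,2) = 32.0591
  k=3: S(3,0) = 112.4989; S(3,1) = 68.0878; S(3,2) = 41.2088; S(3,3) = 24.9409
  k=4: S(4,0) = 144.6065; S(4,1) = 87.5203; S(4,2) = 52.9700; S(4,3) = 32.0591; S(4,4) = 19.4031
Terminal payoffs V(N, i) = max(S_T - K, 0):
  V(4,0) = 95.676536; V(4,1) = 38.590330; V(4,2) = 4.040000; V(4,3) = 0.000000; V(4,4) = 0.000000
Backward induction: V(k, i) = exp(-r*dt) * [p * V(k+1, i) + (1-p) * V(k+1, i+1)].
  V(3,0) = exp(-r*dt) * [p*95.676536 + (1-p)*38.590330] = 64.134459
  V(3,1) = exp(-r*dt) * [p*38.590330 + (1-p)*4.040000] = 19.723343
  V(3,2) = exp(-r*dt) * [p*4.040000 + (1-p)*0.000000] = 1.839327
  V(3,3) = exp(-r*dt) * [p*0.000000 + (1-p)*0.000000] = 0.000000
  V(2,0) = exp(-r*dt) * [p*64.134459 + (1-p)*19.723343] = 39.714830
  V(2,1) = exp(-r*dt) * [p*19.723343 + (1-p)*1.839327] = 9.960283
  V(2,2) = exp(-r*dt) * [p*1.839327 + (1-p)*0.000000] = 0.837407
  V(1,0) = exp(-r*dt) * [p*39.714830 + (1-p)*9.960283] = 23.391782
  V(1,1) = exp(-r*dt) * [p*9.960283 + (1-p)*0.837407] = 4.981181
  V(0,0) = exp(-r*dt) * [p*23.391782 + (1-p)*4.981181] = 13.305568


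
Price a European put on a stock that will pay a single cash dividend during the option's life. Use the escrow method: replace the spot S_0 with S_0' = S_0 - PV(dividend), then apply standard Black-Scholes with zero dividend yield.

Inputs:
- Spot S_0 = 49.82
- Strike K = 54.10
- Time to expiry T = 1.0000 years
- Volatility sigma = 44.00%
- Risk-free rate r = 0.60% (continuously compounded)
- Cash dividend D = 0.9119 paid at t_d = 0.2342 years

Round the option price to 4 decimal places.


PV(D) = D * exp(-r * t_d) = 0.9119 * 0.99859579 = 0.91061950
S_0' = S_0 - PV(D) = 49.8200 - 0.91061950 = 48.90938050
d1 = (ln(S_0'/K) + (r + sigma^2/2)*T) / (sigma*sqrt(T)) = 0.00439778
d2 = d1 - sigma*sqrt(T) = -0.43560222
exp(-rT) = 0.99401796
N(-d1) = 0.49824555; N(-d2) = 0.66843732
P = K * exp(-rT) * N(-d2) - S_0' * N(-d1) = 54.1000 * 0.99401796 * 0.66843732 - 48.90938050 * 0.49824555 = 11.5773

Answer: Price = 11.5773


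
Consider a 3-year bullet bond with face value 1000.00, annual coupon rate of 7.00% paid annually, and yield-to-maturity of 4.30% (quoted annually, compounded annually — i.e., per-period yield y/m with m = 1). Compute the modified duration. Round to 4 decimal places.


Coupon per period c = face * coupon_rate / m = 70.000000
Periods per year m = 1; per-period yield y/m = 0.043000
Number of cashflows N = 3
Cashflows (t years, CF_t, discount factor 1/(1+y/m)^(m*t), PV):
  t = 1.0000: CF_t = 70.000000, DF = 0.958773, PV = 67.114094
  t = 2.0000: CF_t = 70.000000, DF = 0.919245, PV = 64.347166
  t = 3.0000: CF_t = 1070.000000, DF = 0.881347, PV = 943.041603
Price P = sum_t PV_t = 1074.502863
First compute Macaulay numerator sum_t t * PV_t:
  t * PV_t at t = 1.0000: 67.114094
  t * PV_t at t = 2.0000: 128.694332
  t * PV_t at t = 3.0000: 2829.124809
Macaulay duration D = 3024.933235 / 1074.502863 = 2.815193
Modified duration = D / (1 + y/m) = 2.815193 / (1 + 0.043000) = 2.699131

Answer: Modified duration = 2.6991


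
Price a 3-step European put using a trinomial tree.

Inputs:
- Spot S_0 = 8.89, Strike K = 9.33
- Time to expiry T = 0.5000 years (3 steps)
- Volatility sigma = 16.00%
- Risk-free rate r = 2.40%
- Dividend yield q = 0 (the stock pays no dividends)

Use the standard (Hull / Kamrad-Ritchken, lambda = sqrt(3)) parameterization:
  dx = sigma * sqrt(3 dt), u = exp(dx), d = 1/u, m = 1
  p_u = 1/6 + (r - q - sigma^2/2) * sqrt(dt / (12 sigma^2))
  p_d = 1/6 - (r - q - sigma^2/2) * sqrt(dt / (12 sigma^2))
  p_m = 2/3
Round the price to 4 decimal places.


dt = T/N = 0.166667; dx = sigma*sqrt(3*dt) = 0.113137
u = exp(dx) = 1.119785; d = 1/u = 0.893028
p_u = 0.174916, p_m = 0.666667, p_d = 0.158417
Discount per step: exp(-r*dt) = 0.996008
Stock lattice S(k, j) with j the centered position index:
  k=0: S(0,+0) = 8.8900
  k=1: S(1,-1) = 7.9390; S(1,+0) = 8.8900; S(1,+1) = 9.9549
  k=2: S(2,-2) = 7.0898; S(2,-1) = 7.9390; S(2,+0) = 8.8900; S(2,+1) = 9.9549; S(2,+2) = 11.1473
  k=3: S(3,-3) = 6.3314; S(3,-2) = 7.0898; S(3,-1) = 7.9390; S(3,+0) = 8.8900; S(3,+1) = 9.9549; S(3,+2) = 11.1473; S(3,+3) = 12.4826
Terminal payoffs V(N, j) = max(K - S_T, 0):
  V(3,-3) = 2.998635; V(3,-2) = 2.240230; V(3,-1) = 1.390979; V(3,+0) = 0.440000; V(3,+1) = 0.000000; V(3,+2) = 0.000000; V(3,+3) = 0.000000
Backward induction: V(k, j) = exp(-r*dt) * [p_u * V(k+1, j+1) + p_m * V(k+1, j) + p_d * V(k+1, j-1)]
  V(2,-2) = exp(-r*dt) * [p_u*1.390979 + p_m*2.240230 + p_d*2.998635] = 2.202997
  V(2,-1) = exp(-r*dt) * [p_u*0.440000 + p_m*1.390979 + p_d*2.240230] = 1.353747
  V(2,+0) = exp(-r*dt) * [p_u*0.000000 + p_m*0.440000 + p_d*1.390979] = 0.511638
  V(2,+1) = exp(-r*dt) * [p_u*0.000000 + p_m*0.000000 + p_d*0.440000] = 0.069425
  V(2,+2) = exp(-r*dt) * [p_u*0.000000 + p_m*0.000000 + p_d*0.000000] = 0.000000
  V(1,-1) = exp(-r*dt) * [p_u*0.511638 + p_m*1.353747 + p_d*2.202997] = 1.335631
  V(1,+0) = exp(-r*dt) * [p_u*0.069425 + p_m*0.511638 + p_d*1.353747] = 0.565426
  V(1,+1) = exp(-r*dt) * [p_u*0.000000 + p_m*0.069425 + p_d*0.511638] = 0.126827
  V(0,+0) = exp(-r*dt) * [p_u*0.126827 + p_m*0.565426 + p_d*1.335631] = 0.608283

Answer: Price = V(0,0) = 0.6083


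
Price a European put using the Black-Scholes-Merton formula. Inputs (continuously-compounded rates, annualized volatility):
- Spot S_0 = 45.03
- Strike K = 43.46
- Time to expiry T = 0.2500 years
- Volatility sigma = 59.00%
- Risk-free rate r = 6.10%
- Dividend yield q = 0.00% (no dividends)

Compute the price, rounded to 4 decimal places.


Answer: Price = 4.1113

Derivation:
d1 = (ln(S/K) + (r - q + 0.5*sigma^2) * T) / (sigma * sqrt(T)) = 0.31949308
d2 = d1 - sigma * sqrt(T) = 0.02449308
exp(-rT) = 0.98486569; exp(-qT) = 1.00000000
P = K * exp(-rT) * N(-d2) - S_0 * exp(-qT) * N(-d1)
N(-d1) = 0.37467632; N(-d2) = 0.49022965
P = 43.4600 * 0.98486569 * 0.49022965 - 45.0300 * 1.00000000 * 0.37467632 = 4.1113
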